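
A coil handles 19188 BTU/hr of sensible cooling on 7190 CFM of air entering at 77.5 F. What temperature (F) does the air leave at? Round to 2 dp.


dT = 19188/(1.08*7190) = 2.4710
T_leave = 77.5 - 2.4710 = 75.03 F

75.03 F


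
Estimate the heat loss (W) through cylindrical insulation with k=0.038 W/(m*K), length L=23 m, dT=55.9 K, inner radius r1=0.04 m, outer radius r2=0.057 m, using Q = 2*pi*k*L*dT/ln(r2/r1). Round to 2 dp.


Q = 2*pi*0.038*23*55.9/ln(0.057/0.04) = 866.74 W

866.74 W


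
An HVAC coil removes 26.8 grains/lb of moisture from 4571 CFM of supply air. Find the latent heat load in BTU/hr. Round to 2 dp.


Q = 0.68 * 4571 * 26.8 = 83301.90 BTU/hr

83301.90 BTU/hr


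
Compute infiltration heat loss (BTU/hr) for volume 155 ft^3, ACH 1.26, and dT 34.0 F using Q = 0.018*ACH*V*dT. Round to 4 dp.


Q = 0.018 * 1.26 * 155 * 34.0 = 119.5236 BTU/hr

119.5236 BTU/hr


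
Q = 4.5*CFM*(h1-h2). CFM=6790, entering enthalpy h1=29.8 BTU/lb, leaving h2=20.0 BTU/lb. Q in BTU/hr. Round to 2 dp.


Q = 4.5 * 6790 * (29.8 - 20.0) = 299439.00 BTU/hr

299439.00 BTU/hr


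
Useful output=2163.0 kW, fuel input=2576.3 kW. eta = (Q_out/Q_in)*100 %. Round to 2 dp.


eta = (2163.0/2576.3)*100 = 83.96 %

83.96 %


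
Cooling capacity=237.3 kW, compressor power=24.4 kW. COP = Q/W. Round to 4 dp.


COP = 237.3 / 24.4 = 9.7254

9.7254


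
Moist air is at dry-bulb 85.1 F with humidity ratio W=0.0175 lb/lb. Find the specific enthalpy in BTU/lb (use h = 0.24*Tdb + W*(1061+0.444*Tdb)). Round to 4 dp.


h = 0.24*85.1 + 0.0175*(1061+0.444*85.1) = 39.6527 BTU/lb

39.6527 BTU/lb


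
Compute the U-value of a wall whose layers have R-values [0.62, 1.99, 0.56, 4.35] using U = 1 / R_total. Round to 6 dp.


R_total = 0.62 + 1.99 + 0.56 + 4.35 = 7.52
U = 1/7.52 = 0.132979

0.132979


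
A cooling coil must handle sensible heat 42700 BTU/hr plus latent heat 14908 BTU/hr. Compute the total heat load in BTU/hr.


Qt = 42700 + 14908 = 57608 BTU/hr

57608 BTU/hr


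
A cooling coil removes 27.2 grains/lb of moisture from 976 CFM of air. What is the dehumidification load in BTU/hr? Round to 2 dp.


Q = 0.68 * 976 * 27.2 = 18052.10 BTU/hr

18052.10 BTU/hr


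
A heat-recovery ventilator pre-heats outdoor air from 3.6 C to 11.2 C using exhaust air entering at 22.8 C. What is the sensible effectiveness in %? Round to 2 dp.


eff = (11.2-3.6)/(22.8-3.6)*100 = 39.58 %

39.58 %


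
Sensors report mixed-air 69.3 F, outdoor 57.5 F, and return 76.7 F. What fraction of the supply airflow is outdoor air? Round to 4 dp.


frac = (69.3 - 76.7) / (57.5 - 76.7) = 0.3854

0.3854


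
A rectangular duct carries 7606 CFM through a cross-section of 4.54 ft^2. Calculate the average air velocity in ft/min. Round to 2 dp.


V = 7606 / 4.54 = 1675.33 ft/min

1675.33 ft/min


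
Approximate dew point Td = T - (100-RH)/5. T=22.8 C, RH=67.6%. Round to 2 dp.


Td = 22.8 - (100-67.6)/5 = 16.32 C

16.32 C


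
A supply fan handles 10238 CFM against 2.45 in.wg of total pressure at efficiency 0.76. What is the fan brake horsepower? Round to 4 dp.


BHP = 10238 * 2.45 / (6356 * 0.76) = 5.1926 hp

5.1926 hp


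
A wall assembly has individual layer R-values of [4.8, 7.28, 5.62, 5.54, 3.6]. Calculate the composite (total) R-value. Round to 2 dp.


R_total = 4.8 + 7.28 + 5.62 + 5.54 + 3.6 = 26.84

26.84


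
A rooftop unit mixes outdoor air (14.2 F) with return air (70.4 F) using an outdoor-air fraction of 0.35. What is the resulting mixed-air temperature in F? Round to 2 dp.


T_mix = 0.35*14.2 + 0.65*70.4 = 50.73 F

50.73 F


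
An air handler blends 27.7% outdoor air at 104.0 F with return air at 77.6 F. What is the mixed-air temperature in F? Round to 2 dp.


T_mix = 77.6 + (27.7/100)*(104.0-77.6) = 84.91 F

84.91 F


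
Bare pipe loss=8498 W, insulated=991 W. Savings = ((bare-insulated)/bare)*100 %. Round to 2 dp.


Savings = ((8498-991)/8498)*100 = 88.34 %

88.34 %


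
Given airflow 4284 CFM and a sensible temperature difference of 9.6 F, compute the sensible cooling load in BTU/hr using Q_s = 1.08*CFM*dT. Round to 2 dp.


Q = 1.08 * 4284 * 9.6 = 44416.51 BTU/hr

44416.51 BTU/hr


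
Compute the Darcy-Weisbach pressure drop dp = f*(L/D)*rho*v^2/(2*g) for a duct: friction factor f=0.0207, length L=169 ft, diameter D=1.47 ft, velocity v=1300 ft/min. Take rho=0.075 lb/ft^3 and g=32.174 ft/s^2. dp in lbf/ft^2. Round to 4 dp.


v_fps = 1300/60 = 21.6667 ft/s
dp = 0.0207*(169/1.47)*0.075*21.6667^2/(2*32.174) = 1.3021 lbf/ft^2

1.3021 lbf/ft^2


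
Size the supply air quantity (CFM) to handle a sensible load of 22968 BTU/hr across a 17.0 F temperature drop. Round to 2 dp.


CFM = 22968 / (1.08 * 17.0) = 1250.98

1250.98 CFM


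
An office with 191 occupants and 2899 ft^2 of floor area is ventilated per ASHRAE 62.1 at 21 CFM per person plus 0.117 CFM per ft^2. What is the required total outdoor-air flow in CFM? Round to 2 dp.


Total = 191*21 + 2899*0.117 = 4350.18 CFM

4350.18 CFM


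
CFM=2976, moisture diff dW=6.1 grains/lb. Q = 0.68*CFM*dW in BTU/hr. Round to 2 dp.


Q = 0.68 * 2976 * 6.1 = 12344.45 BTU/hr

12344.45 BTU/hr


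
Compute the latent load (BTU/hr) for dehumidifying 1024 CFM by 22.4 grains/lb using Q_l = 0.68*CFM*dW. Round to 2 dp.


Q = 0.68 * 1024 * 22.4 = 15597.57 BTU/hr

15597.57 BTU/hr


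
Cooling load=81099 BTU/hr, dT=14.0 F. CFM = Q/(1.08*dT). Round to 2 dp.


CFM = 81099 / (1.08 * 14.0) = 5363.69

5363.69 CFM


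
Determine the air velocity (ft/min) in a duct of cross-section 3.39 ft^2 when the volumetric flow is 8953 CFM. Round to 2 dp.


V = 8953 / 3.39 = 2641.00 ft/min

2641.00 ft/min


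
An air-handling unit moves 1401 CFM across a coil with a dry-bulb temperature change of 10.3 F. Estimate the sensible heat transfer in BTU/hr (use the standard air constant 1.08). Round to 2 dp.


Q = 1.08 * 1401 * 10.3 = 15584.72 BTU/hr

15584.72 BTU/hr


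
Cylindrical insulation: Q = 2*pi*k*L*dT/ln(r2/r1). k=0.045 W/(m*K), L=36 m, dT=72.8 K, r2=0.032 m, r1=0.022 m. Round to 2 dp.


Q = 2*pi*0.045*36*72.8/ln(0.032/0.022) = 1977.65 W

1977.65 W


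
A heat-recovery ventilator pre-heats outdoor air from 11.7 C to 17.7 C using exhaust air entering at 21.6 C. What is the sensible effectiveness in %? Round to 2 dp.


eff = (17.7-11.7)/(21.6-11.7)*100 = 60.61 %

60.61 %


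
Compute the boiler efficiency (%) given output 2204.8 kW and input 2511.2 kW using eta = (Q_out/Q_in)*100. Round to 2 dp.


eta = (2204.8/2511.2)*100 = 87.80 %

87.80 %


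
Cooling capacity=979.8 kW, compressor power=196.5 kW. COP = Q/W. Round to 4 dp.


COP = 979.8 / 196.5 = 4.9863

4.9863


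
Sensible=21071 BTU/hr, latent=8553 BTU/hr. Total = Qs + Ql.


Qt = 21071 + 8553 = 29624 BTU/hr

29624 BTU/hr


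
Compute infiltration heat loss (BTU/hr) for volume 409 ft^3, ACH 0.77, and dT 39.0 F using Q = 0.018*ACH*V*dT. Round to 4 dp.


Q = 0.018 * 0.77 * 409 * 39.0 = 221.0809 BTU/hr

221.0809 BTU/hr


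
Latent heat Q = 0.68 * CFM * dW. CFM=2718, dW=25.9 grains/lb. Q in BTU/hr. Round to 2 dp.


Q = 0.68 * 2718 * 25.9 = 47869.42 BTU/hr

47869.42 BTU/hr


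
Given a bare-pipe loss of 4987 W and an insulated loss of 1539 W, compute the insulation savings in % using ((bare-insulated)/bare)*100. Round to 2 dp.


Savings = ((4987-1539)/4987)*100 = 69.14 %

69.14 %


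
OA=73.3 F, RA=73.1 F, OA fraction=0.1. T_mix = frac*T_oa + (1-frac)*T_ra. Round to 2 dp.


T_mix = 0.1*73.3 + 0.9*73.1 = 73.12 F

73.12 F


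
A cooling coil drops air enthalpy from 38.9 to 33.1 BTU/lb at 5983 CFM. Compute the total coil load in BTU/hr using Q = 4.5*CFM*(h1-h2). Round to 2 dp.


Q = 4.5 * 5983 * (38.9 - 33.1) = 156156.30 BTU/hr

156156.30 BTU/hr


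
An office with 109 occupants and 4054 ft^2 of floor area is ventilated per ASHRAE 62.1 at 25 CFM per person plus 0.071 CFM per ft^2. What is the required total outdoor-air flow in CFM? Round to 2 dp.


Total = 109*25 + 4054*0.071 = 3012.83 CFM

3012.83 CFM


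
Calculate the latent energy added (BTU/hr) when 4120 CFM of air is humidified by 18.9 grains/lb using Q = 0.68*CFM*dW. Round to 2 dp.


Q = 0.68 * 4120 * 18.9 = 52950.24 BTU/hr

52950.24 BTU/hr


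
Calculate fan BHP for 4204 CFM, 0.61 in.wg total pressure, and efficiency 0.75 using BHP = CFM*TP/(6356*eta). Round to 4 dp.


BHP = 4204 * 0.61 / (6356 * 0.75) = 0.5380 hp

0.5380 hp


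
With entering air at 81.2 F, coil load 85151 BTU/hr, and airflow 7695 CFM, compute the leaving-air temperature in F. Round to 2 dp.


dT = 85151/(1.08*7695) = 10.2461
T_leave = 81.2 - 10.2461 = 70.95 F

70.95 F


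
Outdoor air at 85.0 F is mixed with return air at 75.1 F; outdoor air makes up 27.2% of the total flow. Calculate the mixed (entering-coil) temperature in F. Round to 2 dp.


T_mix = 75.1 + (27.2/100)*(85.0-75.1) = 77.79 F

77.79 F


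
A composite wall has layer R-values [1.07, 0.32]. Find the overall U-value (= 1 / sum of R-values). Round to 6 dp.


R_total = 1.07 + 0.32 = 1.39
U = 1/1.39 = 0.719424

0.719424


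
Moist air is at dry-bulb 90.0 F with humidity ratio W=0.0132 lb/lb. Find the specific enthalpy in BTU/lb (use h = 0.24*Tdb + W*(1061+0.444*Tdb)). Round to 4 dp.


h = 0.24*90.0 + 0.0132*(1061+0.444*90.0) = 36.1327 BTU/lb

36.1327 BTU/lb


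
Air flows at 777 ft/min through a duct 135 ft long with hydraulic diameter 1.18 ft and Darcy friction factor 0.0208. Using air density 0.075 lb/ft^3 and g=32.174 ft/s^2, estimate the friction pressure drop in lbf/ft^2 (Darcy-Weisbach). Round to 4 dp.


v_fps = 777/60 = 12.95 ft/s
dp = 0.0208*(135/1.18)*0.075*12.95^2/(2*32.174) = 0.4651 lbf/ft^2

0.4651 lbf/ft^2


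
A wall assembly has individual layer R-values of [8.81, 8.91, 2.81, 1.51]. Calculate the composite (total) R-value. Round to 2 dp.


R_total = 8.81 + 8.91 + 2.81 + 1.51 = 22.04

22.04


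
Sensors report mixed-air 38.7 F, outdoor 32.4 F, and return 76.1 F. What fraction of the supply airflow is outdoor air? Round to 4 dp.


frac = (38.7 - 76.1) / (32.4 - 76.1) = 0.8558

0.8558


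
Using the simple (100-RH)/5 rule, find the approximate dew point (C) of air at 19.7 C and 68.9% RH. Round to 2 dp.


Td = 19.7 - (100-68.9)/5 = 13.48 C

13.48 C


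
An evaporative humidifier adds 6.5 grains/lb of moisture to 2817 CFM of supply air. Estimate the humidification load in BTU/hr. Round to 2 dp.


Q = 0.68 * 2817 * 6.5 = 12451.14 BTU/hr

12451.14 BTU/hr


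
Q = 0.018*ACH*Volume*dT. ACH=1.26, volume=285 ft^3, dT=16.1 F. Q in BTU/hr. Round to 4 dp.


Q = 0.018 * 1.26 * 285 * 16.1 = 104.0672 BTU/hr

104.0672 BTU/hr


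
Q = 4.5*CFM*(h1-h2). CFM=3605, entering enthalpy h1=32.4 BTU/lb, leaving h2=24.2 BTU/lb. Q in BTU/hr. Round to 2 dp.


Q = 4.5 * 3605 * (32.4 - 24.2) = 133024.50 BTU/hr

133024.50 BTU/hr


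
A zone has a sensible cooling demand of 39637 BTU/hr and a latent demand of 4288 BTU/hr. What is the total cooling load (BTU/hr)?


Qt = 39637 + 4288 = 43925 BTU/hr

43925 BTU/hr


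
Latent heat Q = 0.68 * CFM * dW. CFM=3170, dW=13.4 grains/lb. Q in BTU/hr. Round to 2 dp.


Q = 0.68 * 3170 * 13.4 = 28885.04 BTU/hr

28885.04 BTU/hr


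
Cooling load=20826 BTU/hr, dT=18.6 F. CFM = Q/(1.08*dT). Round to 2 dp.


CFM = 20826 / (1.08 * 18.6) = 1036.74

1036.74 CFM


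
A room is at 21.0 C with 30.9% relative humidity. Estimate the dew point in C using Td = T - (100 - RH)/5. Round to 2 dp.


Td = 21.0 - (100-30.9)/5 = 7.18 C

7.18 C


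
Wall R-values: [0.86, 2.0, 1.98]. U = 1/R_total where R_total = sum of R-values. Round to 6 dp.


R_total = 0.86 + 2.0 + 1.98 = 4.84
U = 1/4.84 = 0.206612

0.206612


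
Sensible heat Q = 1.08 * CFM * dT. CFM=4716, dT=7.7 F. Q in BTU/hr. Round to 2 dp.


Q = 1.08 * 4716 * 7.7 = 39218.26 BTU/hr

39218.26 BTU/hr


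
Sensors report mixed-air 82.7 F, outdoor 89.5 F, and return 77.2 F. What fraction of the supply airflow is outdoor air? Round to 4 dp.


frac = (82.7 - 77.2) / (89.5 - 77.2) = 0.4472

0.4472


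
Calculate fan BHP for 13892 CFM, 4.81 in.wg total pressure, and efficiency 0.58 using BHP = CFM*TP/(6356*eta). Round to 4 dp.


BHP = 13892 * 4.81 / (6356 * 0.58) = 18.1258 hp

18.1258 hp


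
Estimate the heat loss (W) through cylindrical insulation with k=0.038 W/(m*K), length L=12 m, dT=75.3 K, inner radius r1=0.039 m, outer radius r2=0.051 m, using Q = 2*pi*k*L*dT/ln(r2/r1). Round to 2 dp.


Q = 2*pi*0.038*12*75.3/ln(0.051/0.039) = 804.22 W

804.22 W


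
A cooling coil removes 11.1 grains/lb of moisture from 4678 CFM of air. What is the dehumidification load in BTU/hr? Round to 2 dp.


Q = 0.68 * 4678 * 11.1 = 35309.54 BTU/hr

35309.54 BTU/hr


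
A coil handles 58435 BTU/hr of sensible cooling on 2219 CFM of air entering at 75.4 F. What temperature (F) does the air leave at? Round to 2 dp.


dT = 58435/(1.08*2219) = 24.3833
T_leave = 75.4 - 24.3833 = 51.02 F

51.02 F


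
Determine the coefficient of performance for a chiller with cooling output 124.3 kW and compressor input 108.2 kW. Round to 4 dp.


COP = 124.3 / 108.2 = 1.1488

1.1488


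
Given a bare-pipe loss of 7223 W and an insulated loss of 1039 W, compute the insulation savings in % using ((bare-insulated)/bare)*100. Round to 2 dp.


Savings = ((7223-1039)/7223)*100 = 85.62 %

85.62 %


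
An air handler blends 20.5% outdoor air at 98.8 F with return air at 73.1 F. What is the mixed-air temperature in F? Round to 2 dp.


T_mix = 73.1 + (20.5/100)*(98.8-73.1) = 78.37 F

78.37 F


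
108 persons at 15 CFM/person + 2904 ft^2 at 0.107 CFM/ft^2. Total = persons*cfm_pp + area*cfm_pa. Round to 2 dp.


Total = 108*15 + 2904*0.107 = 1930.73 CFM

1930.73 CFM


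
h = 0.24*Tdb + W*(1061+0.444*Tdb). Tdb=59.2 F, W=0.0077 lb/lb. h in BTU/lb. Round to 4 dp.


h = 0.24*59.2 + 0.0077*(1061+0.444*59.2) = 22.5801 BTU/lb

22.5801 BTU/lb


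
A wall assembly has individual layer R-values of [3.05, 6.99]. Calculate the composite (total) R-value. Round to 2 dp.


R_total = 3.05 + 6.99 = 10.04

10.04


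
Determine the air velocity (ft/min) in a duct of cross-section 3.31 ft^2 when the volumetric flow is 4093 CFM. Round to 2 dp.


V = 4093 / 3.31 = 1236.56 ft/min

1236.56 ft/min


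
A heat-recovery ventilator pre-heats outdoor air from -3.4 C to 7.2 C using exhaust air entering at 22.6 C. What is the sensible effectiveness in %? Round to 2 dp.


eff = (7.2-(-3.4))/(22.6-(-3.4))*100 = 40.77 %

40.77 %


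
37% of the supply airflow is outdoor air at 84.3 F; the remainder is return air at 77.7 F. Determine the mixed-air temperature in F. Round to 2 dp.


T_mix = 0.37*84.3 + 0.63*77.7 = 80.14 F

80.14 F


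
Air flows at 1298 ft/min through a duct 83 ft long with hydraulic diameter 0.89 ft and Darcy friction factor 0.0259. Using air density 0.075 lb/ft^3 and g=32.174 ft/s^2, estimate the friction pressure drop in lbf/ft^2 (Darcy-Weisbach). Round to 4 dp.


v_fps = 1298/60 = 21.6333 ft/s
dp = 0.0259*(83/0.89)*0.075*21.6333^2/(2*32.174) = 1.3175 lbf/ft^2

1.3175 lbf/ft^2


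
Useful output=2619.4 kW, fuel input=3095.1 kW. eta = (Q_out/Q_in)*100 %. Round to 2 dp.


eta = (2619.4/3095.1)*100 = 84.63 %

84.63 %


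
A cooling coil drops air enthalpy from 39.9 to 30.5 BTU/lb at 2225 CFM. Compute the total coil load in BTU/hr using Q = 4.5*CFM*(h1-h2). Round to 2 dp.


Q = 4.5 * 2225 * (39.9 - 30.5) = 94117.50 BTU/hr

94117.50 BTU/hr


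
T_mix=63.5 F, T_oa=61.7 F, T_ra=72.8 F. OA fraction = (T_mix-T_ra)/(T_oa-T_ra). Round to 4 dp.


frac = (63.5 - 72.8) / (61.7 - 72.8) = 0.8378

0.8378


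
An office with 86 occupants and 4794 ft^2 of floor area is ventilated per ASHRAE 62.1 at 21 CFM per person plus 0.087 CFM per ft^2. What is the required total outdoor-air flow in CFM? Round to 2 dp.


Total = 86*21 + 4794*0.087 = 2223.08 CFM

2223.08 CFM


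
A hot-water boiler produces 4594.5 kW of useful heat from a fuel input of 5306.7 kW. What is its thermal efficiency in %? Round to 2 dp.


eta = (4594.5/5306.7)*100 = 86.58 %

86.58 %


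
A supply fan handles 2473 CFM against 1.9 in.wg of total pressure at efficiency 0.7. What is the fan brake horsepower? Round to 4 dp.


BHP = 2473 * 1.9 / (6356 * 0.7) = 1.0561 hp

1.0561 hp


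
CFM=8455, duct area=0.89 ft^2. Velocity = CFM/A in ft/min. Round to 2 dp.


V = 8455 / 0.89 = 9500.00 ft/min

9500.00 ft/min


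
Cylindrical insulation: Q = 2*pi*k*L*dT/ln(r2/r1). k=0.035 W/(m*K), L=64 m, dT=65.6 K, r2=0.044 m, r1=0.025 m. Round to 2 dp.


Q = 2*pi*0.035*64*65.6/ln(0.044/0.025) = 1633.21 W

1633.21 W


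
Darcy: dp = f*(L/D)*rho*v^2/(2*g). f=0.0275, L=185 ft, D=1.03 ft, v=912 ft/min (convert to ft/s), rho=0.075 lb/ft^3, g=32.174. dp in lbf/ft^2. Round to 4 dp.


v_fps = 912/60 = 15.2 ft/s
dp = 0.0275*(185/1.03)*0.075*15.2^2/(2*32.174) = 1.3301 lbf/ft^2

1.3301 lbf/ft^2


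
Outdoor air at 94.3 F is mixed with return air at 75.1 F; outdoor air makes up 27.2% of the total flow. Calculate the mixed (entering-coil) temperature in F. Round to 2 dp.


T_mix = 75.1 + (27.2/100)*(94.3-75.1) = 80.32 F

80.32 F


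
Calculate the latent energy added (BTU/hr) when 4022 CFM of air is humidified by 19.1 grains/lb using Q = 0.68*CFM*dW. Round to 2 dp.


Q = 0.68 * 4022 * 19.1 = 52237.74 BTU/hr

52237.74 BTU/hr


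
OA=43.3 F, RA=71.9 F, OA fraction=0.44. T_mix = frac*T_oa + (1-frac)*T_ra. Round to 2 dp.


T_mix = 0.44*43.3 + 0.56*71.9 = 59.32 F

59.32 F


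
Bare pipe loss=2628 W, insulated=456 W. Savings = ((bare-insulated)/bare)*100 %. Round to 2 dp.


Savings = ((2628-456)/2628)*100 = 82.65 %

82.65 %


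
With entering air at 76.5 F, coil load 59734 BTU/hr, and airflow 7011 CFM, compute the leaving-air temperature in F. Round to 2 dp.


dT = 59734/(1.08*7011) = 7.8889
T_leave = 76.5 - 7.8889 = 68.61 F

68.61 F


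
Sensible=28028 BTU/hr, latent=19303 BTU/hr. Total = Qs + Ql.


Qt = 28028 + 19303 = 47331 BTU/hr

47331 BTU/hr


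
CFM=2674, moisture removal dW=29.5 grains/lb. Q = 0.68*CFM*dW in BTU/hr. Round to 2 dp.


Q = 0.68 * 2674 * 29.5 = 53640.44 BTU/hr

53640.44 BTU/hr


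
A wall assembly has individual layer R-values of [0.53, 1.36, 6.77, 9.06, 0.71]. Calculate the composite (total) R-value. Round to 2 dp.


R_total = 0.53 + 1.36 + 6.77 + 9.06 + 0.71 = 18.43

18.43


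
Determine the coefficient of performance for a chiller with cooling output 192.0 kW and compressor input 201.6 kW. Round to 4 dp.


COP = 192.0 / 201.6 = 0.9524

0.9524


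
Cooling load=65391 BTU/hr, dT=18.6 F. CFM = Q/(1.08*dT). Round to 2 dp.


CFM = 65391 / (1.08 * 18.6) = 3255.23

3255.23 CFM


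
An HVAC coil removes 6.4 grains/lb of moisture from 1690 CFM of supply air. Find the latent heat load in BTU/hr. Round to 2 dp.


Q = 0.68 * 1690 * 6.4 = 7354.88 BTU/hr

7354.88 BTU/hr


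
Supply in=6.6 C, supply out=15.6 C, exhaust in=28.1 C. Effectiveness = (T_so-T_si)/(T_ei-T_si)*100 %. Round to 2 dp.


eff = (15.6-6.6)/(28.1-6.6)*100 = 41.86 %

41.86 %


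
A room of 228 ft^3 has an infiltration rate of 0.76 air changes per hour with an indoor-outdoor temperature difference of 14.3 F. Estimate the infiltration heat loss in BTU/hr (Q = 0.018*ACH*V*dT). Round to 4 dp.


Q = 0.018 * 0.76 * 228 * 14.3 = 44.6023 BTU/hr

44.6023 BTU/hr


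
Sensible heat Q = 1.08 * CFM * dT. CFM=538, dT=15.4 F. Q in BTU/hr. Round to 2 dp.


Q = 1.08 * 538 * 15.4 = 8948.02 BTU/hr

8948.02 BTU/hr


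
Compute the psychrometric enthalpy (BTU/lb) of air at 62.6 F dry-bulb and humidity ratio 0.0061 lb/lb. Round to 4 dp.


h = 0.24*62.6 + 0.0061*(1061+0.444*62.6) = 21.6656 BTU/lb

21.6656 BTU/lb


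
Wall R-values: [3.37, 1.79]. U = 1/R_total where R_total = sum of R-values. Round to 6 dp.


R_total = 3.37 + 1.79 = 5.16
U = 1/5.16 = 0.193798

0.193798


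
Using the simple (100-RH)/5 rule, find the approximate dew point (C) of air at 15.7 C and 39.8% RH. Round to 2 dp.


Td = 15.7 - (100-39.8)/5 = 3.66 C

3.66 C


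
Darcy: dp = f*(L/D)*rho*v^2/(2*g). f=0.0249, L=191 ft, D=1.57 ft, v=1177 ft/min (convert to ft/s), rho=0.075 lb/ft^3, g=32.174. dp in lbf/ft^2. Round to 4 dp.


v_fps = 1177/60 = 19.6167 ft/s
dp = 0.0249*(191/1.57)*0.075*19.6167^2/(2*32.174) = 1.3587 lbf/ft^2

1.3587 lbf/ft^2


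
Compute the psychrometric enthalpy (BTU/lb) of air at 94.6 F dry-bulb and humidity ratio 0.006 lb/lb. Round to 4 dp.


h = 0.24*94.6 + 0.006*(1061+0.444*94.6) = 29.3220 BTU/lb

29.3220 BTU/lb


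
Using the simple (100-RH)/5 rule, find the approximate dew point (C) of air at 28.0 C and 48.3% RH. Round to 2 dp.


Td = 28.0 - (100-48.3)/5 = 17.66 C

17.66 C


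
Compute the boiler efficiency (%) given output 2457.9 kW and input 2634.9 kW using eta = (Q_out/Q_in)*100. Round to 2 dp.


eta = (2457.9/2634.9)*100 = 93.28 %

93.28 %


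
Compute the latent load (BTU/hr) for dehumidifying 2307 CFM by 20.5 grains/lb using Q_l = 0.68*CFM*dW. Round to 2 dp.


Q = 0.68 * 2307 * 20.5 = 32159.58 BTU/hr

32159.58 BTU/hr


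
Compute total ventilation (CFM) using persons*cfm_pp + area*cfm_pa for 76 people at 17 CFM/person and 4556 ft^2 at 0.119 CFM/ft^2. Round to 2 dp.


Total = 76*17 + 4556*0.119 = 1834.16 CFM

1834.16 CFM


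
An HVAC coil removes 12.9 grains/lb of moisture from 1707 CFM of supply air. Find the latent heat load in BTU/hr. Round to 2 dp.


Q = 0.68 * 1707 * 12.9 = 14973.80 BTU/hr

14973.80 BTU/hr


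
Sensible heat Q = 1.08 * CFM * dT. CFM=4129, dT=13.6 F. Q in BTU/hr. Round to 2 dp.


Q = 1.08 * 4129 * 13.6 = 60646.75 BTU/hr

60646.75 BTU/hr


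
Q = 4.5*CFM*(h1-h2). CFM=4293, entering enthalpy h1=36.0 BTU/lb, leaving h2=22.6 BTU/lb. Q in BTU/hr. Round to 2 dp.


Q = 4.5 * 4293 * (36.0 - 22.6) = 258867.90 BTU/hr

258867.90 BTU/hr


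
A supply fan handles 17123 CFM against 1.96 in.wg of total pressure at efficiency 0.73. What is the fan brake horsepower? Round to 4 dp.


BHP = 17123 * 1.96 / (6356 * 0.73) = 7.2332 hp

7.2332 hp


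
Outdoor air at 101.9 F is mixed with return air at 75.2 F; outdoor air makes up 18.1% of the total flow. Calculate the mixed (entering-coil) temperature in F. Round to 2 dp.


T_mix = 75.2 + (18.1/100)*(101.9-75.2) = 80.03 F

80.03 F


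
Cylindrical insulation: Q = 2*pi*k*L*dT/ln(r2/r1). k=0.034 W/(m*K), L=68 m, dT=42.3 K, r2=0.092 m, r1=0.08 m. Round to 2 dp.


Q = 2*pi*0.034*68*42.3/ln(0.092/0.08) = 4396.62 W

4396.62 W


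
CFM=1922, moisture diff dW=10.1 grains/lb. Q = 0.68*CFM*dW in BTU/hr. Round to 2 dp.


Q = 0.68 * 1922 * 10.1 = 13200.30 BTU/hr

13200.30 BTU/hr


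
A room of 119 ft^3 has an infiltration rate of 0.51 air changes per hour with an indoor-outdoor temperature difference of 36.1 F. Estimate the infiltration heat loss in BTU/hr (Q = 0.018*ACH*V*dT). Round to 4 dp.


Q = 0.018 * 0.51 * 119 * 36.1 = 39.4364 BTU/hr

39.4364 BTU/hr


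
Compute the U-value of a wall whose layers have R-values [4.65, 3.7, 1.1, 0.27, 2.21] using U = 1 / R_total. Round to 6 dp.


R_total = 4.65 + 3.7 + 1.1 + 0.27 + 2.21 = 11.93
U = 1/11.93 = 0.083822

0.083822


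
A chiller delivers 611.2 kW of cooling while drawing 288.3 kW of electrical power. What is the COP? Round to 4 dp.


COP = 611.2 / 288.3 = 2.1200

2.1200


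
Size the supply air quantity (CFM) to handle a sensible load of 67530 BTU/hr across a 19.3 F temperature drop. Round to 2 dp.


CFM = 67530 / (1.08 * 19.3) = 3239.78

3239.78 CFM


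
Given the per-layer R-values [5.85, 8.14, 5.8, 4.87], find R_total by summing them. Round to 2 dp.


R_total = 5.85 + 8.14 + 5.8 + 4.87 = 24.66

24.66


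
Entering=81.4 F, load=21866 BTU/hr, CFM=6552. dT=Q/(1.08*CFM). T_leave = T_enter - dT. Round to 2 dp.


dT = 21866/(1.08*6552) = 3.0901
T_leave = 81.4 - 3.0901 = 78.31 F

78.31 F


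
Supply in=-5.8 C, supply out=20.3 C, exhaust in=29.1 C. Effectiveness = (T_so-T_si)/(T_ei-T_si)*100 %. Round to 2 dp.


eff = (20.3-(-5.8))/(29.1-(-5.8))*100 = 74.79 %

74.79 %


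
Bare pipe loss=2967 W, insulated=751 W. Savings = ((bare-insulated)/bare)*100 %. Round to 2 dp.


Savings = ((2967-751)/2967)*100 = 74.69 %

74.69 %


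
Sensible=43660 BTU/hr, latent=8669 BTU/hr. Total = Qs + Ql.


Qt = 43660 + 8669 = 52329 BTU/hr

52329 BTU/hr


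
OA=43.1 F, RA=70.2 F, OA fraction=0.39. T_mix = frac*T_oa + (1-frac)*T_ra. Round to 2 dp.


T_mix = 0.39*43.1 + 0.61*70.2 = 59.63 F

59.63 F


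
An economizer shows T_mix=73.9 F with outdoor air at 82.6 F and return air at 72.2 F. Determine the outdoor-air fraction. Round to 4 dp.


frac = (73.9 - 72.2) / (82.6 - 72.2) = 0.1635

0.1635


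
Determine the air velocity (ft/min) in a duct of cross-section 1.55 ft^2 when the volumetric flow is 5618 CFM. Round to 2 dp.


V = 5618 / 1.55 = 3624.52 ft/min

3624.52 ft/min


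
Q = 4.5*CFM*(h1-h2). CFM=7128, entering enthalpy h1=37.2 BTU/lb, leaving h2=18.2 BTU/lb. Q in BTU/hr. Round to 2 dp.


Q = 4.5 * 7128 * (37.2 - 18.2) = 609444.00 BTU/hr

609444.00 BTU/hr


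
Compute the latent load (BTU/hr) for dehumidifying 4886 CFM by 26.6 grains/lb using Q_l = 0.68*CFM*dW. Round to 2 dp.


Q = 0.68 * 4886 * 26.6 = 88377.97 BTU/hr

88377.97 BTU/hr


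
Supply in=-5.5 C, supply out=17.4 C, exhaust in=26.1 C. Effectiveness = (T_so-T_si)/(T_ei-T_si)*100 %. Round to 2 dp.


eff = (17.4-(-5.5))/(26.1-(-5.5))*100 = 72.47 %

72.47 %


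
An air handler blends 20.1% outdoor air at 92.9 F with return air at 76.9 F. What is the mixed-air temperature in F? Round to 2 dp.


T_mix = 76.9 + (20.1/100)*(92.9-76.9) = 80.12 F

80.12 F


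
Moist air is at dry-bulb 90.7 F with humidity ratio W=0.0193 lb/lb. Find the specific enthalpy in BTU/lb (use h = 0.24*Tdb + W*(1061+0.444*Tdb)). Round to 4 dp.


h = 0.24*90.7 + 0.0193*(1061+0.444*90.7) = 43.0225 BTU/lb

43.0225 BTU/lb


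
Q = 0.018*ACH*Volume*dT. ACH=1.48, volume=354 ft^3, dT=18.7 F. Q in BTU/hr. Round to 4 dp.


Q = 0.018 * 1.48 * 354 * 18.7 = 176.3515 BTU/hr

176.3515 BTU/hr


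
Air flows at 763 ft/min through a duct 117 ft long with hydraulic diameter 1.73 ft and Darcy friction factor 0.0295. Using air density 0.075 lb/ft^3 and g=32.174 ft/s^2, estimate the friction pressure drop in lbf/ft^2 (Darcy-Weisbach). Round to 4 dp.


v_fps = 763/60 = 12.7167 ft/s
dp = 0.0295*(117/1.73)*0.075*12.7167^2/(2*32.174) = 0.3760 lbf/ft^2

0.3760 lbf/ft^2


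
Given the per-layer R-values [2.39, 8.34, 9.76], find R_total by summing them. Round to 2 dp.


R_total = 2.39 + 8.34 + 9.76 = 20.49

20.49


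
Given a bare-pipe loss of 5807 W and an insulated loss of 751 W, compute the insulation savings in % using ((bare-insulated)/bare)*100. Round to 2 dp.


Savings = ((5807-751)/5807)*100 = 87.07 %

87.07 %


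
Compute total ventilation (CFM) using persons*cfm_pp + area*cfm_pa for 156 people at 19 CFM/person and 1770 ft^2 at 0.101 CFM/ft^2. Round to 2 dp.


Total = 156*19 + 1770*0.101 = 3142.77 CFM

3142.77 CFM


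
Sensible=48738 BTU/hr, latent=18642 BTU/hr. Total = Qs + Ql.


Qt = 48738 + 18642 = 67380 BTU/hr

67380 BTU/hr


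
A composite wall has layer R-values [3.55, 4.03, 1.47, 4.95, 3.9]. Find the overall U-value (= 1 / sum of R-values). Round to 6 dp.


R_total = 3.55 + 4.03 + 1.47 + 4.95 + 3.9 = 17.90
U = 1/17.90 = 0.055866

0.055866


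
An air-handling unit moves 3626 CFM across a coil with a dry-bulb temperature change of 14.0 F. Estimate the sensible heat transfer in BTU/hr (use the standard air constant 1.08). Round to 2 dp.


Q = 1.08 * 3626 * 14.0 = 54825.12 BTU/hr

54825.12 BTU/hr


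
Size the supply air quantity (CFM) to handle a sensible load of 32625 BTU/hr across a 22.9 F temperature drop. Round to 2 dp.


CFM = 32625 / (1.08 * 22.9) = 1319.14

1319.14 CFM


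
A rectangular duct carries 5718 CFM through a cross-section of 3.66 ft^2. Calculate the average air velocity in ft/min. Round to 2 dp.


V = 5718 / 3.66 = 1562.30 ft/min

1562.30 ft/min


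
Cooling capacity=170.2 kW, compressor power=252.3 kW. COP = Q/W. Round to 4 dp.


COP = 170.2 / 252.3 = 0.6746

0.6746


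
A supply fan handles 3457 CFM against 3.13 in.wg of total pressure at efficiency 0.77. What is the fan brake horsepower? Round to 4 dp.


BHP = 3457 * 3.13 / (6356 * 0.77) = 2.2109 hp

2.2109 hp


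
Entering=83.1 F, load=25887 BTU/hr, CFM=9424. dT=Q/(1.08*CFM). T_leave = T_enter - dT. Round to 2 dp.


dT = 25887/(1.08*9424) = 2.5434
T_leave = 83.1 - 2.5434 = 80.56 F

80.56 F


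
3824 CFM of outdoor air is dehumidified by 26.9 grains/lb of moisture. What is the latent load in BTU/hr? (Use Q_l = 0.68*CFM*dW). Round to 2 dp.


Q = 0.68 * 3824 * 26.9 = 69948.61 BTU/hr

69948.61 BTU/hr


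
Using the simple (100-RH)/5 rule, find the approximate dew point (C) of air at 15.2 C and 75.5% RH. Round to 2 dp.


Td = 15.2 - (100-75.5)/5 = 10.30 C

10.30 C


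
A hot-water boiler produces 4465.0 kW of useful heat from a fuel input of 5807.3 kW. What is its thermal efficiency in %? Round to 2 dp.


eta = (4465.0/5807.3)*100 = 76.89 %

76.89 %


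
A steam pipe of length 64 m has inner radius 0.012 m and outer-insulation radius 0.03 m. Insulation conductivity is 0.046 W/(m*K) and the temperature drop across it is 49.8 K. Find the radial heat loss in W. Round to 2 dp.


Q = 2*pi*0.046*64*49.8/ln(0.03/0.012) = 1005.34 W

1005.34 W


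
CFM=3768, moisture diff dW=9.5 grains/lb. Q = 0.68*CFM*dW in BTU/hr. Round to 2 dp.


Q = 0.68 * 3768 * 9.5 = 24341.28 BTU/hr

24341.28 BTU/hr


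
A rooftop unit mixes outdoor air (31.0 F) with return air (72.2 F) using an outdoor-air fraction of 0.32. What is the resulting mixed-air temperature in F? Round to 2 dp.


T_mix = 0.32*31.0 + 0.68*72.2 = 59.02 F

59.02 F


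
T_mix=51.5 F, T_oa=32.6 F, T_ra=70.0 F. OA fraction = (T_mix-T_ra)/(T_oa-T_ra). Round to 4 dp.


frac = (51.5 - 70.0) / (32.6 - 70.0) = 0.4947

0.4947


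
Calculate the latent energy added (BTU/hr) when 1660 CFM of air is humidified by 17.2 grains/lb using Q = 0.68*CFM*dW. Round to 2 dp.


Q = 0.68 * 1660 * 17.2 = 19415.36 BTU/hr

19415.36 BTU/hr


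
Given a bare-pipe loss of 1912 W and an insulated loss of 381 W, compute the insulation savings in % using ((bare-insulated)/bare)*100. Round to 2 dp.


Savings = ((1912-381)/1912)*100 = 80.07 %

80.07 %


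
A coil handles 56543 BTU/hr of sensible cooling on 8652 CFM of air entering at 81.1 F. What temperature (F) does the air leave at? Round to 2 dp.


dT = 56543/(1.08*8652) = 6.0512
T_leave = 81.1 - 6.0512 = 75.05 F

75.05 F


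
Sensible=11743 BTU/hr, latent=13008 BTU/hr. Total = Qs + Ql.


Qt = 11743 + 13008 = 24751 BTU/hr

24751 BTU/hr


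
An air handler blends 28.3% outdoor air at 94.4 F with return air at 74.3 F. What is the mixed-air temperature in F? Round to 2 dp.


T_mix = 74.3 + (28.3/100)*(94.4-74.3) = 79.99 F

79.99 F


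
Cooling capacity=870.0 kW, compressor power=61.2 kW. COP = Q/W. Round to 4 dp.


COP = 870.0 / 61.2 = 14.2157

14.2157


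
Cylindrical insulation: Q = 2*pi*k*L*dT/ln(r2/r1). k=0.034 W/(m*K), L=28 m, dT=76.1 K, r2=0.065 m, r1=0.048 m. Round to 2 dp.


Q = 2*pi*0.034*28*76.1/ln(0.065/0.048) = 1501.38 W

1501.38 W


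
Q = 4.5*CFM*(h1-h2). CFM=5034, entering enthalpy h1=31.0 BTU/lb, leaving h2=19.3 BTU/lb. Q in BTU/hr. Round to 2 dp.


Q = 4.5 * 5034 * (31.0 - 19.3) = 265040.10 BTU/hr

265040.10 BTU/hr


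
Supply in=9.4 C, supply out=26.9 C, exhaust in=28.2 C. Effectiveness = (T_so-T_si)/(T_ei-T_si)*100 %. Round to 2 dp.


eff = (26.9-9.4)/(28.2-9.4)*100 = 93.09 %

93.09 %


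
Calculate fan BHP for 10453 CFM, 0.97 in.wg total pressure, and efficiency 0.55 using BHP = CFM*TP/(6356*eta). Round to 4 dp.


BHP = 10453 * 0.97 / (6356 * 0.55) = 2.9005 hp

2.9005 hp


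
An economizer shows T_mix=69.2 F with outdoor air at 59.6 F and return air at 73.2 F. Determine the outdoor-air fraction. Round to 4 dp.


frac = (69.2 - 73.2) / (59.6 - 73.2) = 0.2941

0.2941


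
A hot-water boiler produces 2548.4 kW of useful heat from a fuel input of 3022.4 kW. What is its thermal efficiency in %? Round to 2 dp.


eta = (2548.4/3022.4)*100 = 84.32 %

84.32 %


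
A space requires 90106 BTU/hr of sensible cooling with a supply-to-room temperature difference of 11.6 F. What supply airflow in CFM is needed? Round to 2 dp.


CFM = 90106 / (1.08 * 11.6) = 7192.37

7192.37 CFM


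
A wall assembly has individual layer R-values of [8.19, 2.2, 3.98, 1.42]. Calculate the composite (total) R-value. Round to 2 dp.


R_total = 8.19 + 2.2 + 3.98 + 1.42 = 15.79

15.79


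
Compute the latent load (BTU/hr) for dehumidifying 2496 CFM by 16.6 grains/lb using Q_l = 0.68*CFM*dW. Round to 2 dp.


Q = 0.68 * 2496 * 16.6 = 28174.85 BTU/hr

28174.85 BTU/hr


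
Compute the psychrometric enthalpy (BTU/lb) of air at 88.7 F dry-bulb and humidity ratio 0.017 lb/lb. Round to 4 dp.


h = 0.24*88.7 + 0.017*(1061+0.444*88.7) = 39.9945 BTU/lb

39.9945 BTU/lb


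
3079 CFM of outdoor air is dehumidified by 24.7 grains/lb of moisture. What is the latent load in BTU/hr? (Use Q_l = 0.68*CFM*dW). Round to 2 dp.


Q = 0.68 * 3079 * 24.7 = 51714.88 BTU/hr

51714.88 BTU/hr


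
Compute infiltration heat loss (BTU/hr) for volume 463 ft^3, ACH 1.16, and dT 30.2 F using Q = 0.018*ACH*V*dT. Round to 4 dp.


Q = 0.018 * 1.16 * 463 * 30.2 = 291.9567 BTU/hr

291.9567 BTU/hr


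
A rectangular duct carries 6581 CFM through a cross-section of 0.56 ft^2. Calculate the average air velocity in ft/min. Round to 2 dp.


V = 6581 / 0.56 = 11751.79 ft/min

11751.79 ft/min


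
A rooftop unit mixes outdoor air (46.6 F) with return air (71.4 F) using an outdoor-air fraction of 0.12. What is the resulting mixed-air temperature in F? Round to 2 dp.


T_mix = 0.12*46.6 + 0.88*71.4 = 68.42 F

68.42 F


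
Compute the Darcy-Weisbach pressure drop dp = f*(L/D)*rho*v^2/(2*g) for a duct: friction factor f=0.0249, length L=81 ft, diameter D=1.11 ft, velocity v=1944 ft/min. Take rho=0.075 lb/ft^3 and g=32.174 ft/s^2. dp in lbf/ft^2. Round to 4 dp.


v_fps = 1944/60 = 32.4 ft/s
dp = 0.0249*(81/1.11)*0.075*32.4^2/(2*32.174) = 2.2232 lbf/ft^2

2.2232 lbf/ft^2


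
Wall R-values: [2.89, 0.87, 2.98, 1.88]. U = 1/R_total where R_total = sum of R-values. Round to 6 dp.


R_total = 2.89 + 0.87 + 2.98 + 1.88 = 8.62
U = 1/8.62 = 0.116009

0.116009


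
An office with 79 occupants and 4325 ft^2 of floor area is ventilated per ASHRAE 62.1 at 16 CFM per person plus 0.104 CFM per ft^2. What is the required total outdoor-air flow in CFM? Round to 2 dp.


Total = 79*16 + 4325*0.104 = 1713.80 CFM

1713.80 CFM


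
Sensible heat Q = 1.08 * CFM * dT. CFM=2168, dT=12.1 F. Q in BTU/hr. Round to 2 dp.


Q = 1.08 * 2168 * 12.1 = 28331.42 BTU/hr

28331.42 BTU/hr


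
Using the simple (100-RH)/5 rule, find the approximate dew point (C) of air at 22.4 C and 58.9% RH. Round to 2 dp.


Td = 22.4 - (100-58.9)/5 = 14.18 C

14.18 C


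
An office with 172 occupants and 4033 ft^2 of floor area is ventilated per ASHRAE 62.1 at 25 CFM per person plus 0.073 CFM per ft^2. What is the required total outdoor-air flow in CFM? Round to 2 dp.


Total = 172*25 + 4033*0.073 = 4594.41 CFM

4594.41 CFM


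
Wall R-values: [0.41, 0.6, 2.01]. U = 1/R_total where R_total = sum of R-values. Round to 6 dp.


R_total = 0.41 + 0.6 + 2.01 = 3.02
U = 1/3.02 = 0.331126

0.331126


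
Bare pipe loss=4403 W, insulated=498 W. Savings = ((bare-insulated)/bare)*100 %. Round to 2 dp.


Savings = ((4403-498)/4403)*100 = 88.69 %

88.69 %


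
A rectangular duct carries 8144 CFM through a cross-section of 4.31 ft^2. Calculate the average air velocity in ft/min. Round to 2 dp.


V = 8144 / 4.31 = 1889.56 ft/min

1889.56 ft/min


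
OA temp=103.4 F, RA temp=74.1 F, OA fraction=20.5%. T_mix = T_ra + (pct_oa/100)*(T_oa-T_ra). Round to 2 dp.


T_mix = 74.1 + (20.5/100)*(103.4-74.1) = 80.11 F

80.11 F


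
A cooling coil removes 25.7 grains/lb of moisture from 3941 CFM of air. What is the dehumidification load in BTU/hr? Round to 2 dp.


Q = 0.68 * 3941 * 25.7 = 68872.92 BTU/hr

68872.92 BTU/hr


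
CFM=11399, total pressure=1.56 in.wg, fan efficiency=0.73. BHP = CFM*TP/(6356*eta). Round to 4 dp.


BHP = 11399 * 1.56 / (6356 * 0.73) = 3.8325 hp

3.8325 hp


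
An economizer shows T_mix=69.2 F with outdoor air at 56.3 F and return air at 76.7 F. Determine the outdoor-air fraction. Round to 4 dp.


frac = (69.2 - 76.7) / (56.3 - 76.7) = 0.3676

0.3676


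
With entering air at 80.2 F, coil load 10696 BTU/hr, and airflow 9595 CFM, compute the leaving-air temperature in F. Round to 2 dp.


dT = 10696/(1.08*9595) = 1.0322
T_leave = 80.2 - 1.0322 = 79.17 F

79.17 F


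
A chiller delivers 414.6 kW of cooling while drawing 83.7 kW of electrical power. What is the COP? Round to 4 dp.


COP = 414.6 / 83.7 = 4.9534

4.9534


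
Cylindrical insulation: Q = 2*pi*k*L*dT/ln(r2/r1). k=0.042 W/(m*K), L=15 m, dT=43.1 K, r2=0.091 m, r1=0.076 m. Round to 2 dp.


Q = 2*pi*0.042*15*43.1/ln(0.091/0.076) = 947.15 W

947.15 W


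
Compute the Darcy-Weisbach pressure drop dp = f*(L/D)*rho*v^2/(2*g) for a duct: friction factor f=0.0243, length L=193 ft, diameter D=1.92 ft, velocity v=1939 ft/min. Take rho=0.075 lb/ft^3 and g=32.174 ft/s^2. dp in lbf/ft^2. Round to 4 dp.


v_fps = 1939/60 = 32.3167 ft/s
dp = 0.0243*(193/1.92)*0.075*32.3167^2/(2*32.174) = 2.9733 lbf/ft^2

2.9733 lbf/ft^2


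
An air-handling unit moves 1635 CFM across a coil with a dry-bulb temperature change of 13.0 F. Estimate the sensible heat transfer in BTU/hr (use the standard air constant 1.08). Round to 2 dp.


Q = 1.08 * 1635 * 13.0 = 22955.40 BTU/hr

22955.40 BTU/hr


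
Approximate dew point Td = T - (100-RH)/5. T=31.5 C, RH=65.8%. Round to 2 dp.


Td = 31.5 - (100-65.8)/5 = 24.66 C

24.66 C


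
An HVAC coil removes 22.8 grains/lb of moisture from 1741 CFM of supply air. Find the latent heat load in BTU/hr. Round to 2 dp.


Q = 0.68 * 1741 * 22.8 = 26992.46 BTU/hr

26992.46 BTU/hr


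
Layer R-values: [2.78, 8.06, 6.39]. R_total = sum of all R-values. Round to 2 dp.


R_total = 2.78 + 8.06 + 6.39 = 17.23

17.23


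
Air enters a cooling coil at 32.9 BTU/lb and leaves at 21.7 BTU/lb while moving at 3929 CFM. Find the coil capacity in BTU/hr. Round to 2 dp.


Q = 4.5 * 3929 * (32.9 - 21.7) = 198021.60 BTU/hr

198021.60 BTU/hr


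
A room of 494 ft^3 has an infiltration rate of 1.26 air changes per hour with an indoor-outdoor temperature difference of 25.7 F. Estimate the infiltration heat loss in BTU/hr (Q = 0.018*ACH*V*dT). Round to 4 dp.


Q = 0.018 * 1.26 * 494 * 25.7 = 287.9407 BTU/hr

287.9407 BTU/hr


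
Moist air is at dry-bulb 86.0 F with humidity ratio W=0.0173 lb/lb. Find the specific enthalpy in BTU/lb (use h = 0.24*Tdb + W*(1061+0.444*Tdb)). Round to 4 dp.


h = 0.24*86.0 + 0.0173*(1061+0.444*86.0) = 39.6559 BTU/lb

39.6559 BTU/lb


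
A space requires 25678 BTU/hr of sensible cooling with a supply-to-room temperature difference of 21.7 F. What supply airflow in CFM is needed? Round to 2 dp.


CFM = 25678 / (1.08 * 21.7) = 1095.66

1095.66 CFM


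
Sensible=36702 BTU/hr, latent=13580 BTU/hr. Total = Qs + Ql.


Qt = 36702 + 13580 = 50282 BTU/hr

50282 BTU/hr


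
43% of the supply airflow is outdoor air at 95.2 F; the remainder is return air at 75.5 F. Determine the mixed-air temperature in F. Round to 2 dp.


T_mix = 0.43*95.2 + 0.57*75.5 = 83.97 F

83.97 F
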